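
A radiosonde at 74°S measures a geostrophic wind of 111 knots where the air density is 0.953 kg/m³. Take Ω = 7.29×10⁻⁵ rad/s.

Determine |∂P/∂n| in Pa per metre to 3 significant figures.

Coriolis parameter at 74°S:
f = 2Ω sin φ = 2 × 7.29×10⁻⁵ × sin 74° = 1.40×10⁻⁴ s⁻¹
Wind speed in SI: 111 knots = 57.1 m/s
Geostrophic balance rearranged: |∂P/∂n| = f ρ V_g
|∂P/∂n| = 1.40×10⁻⁴ × 0.953 × 57.1 = 7.63×10⁻³ Pa/m

7.63×10⁻³ Pa/m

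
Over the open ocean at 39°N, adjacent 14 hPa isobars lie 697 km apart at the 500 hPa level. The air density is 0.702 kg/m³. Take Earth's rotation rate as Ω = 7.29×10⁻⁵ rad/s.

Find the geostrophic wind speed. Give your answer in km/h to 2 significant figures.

Coriolis parameter at 39°N:
f = 2Ω sin φ = 2 × 7.29×10⁻⁵ × sin 39° = 9.18×10⁻⁵ s⁻¹
Pressure gradient: |∂P/∂n| = 1400 Pa / 697000 m = 2.01×10⁻³ Pa/m
Geostrophic balance (pressure-gradient force = Coriolis force):
V_g = (1/(fρ)) |∂P/∂n| = 2.01×10⁻³ / (9.18×10⁻⁵ × 0.702) = 31.2 m/s
Converting: 31.2 m/s × 3.6 = 110 km/h

110 km/h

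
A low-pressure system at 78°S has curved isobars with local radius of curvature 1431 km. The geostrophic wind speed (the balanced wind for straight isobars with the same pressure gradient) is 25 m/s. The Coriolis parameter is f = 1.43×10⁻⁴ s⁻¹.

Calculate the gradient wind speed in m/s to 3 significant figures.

22.5 m/s

Around a low, centrifugal force acts outward with Coriolis, so pressure-gradient force balances both:
(1/ρ)|∂P/∂n| = fV + V²/R  →  V² + fR·V − fR·V_g = 0
With fR = 1.43×10⁻⁴ × 1431×10³ m = 205 m/s:
V = [−fR + √((fR)² + 4 fR V_g)]/2 = [−205 + √(205² + 4×205×25)]/2 = 22.5 m/s
Subgeostrophic (V < V_g = 25 m/s), as expected around a low.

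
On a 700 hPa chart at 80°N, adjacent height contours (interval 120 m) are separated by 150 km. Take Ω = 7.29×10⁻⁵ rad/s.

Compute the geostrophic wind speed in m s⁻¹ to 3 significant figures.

54.7 m s⁻¹

Coriolis parameter at 80°N:
f = 2Ω sin φ = 2 × 7.29×10⁻⁵ × sin 80° = 1.44×10⁻⁴ s⁻¹
Height gradient: |∂Z/∂n| = 120 m / 150000 m = 8.00×10⁻⁴
On a pressure surface, geostrophic balance gives V_g = (g/f)|∂Z/∂n|:
V_g = 9.81 × 8.00×10⁻⁴ / 1.44×10⁻⁴ = 54.7 m/s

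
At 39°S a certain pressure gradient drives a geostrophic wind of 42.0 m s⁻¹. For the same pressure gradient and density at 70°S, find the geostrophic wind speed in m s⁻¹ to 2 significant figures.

28 m s⁻¹

With the same pressure gradient and density, V_g ∝ 1/f ∝ 1/sin φ.
V₂ = V₁ · sin φ₁ / sin φ₂ = 42.0 × sin 39° / sin 70°
V₂ = 42.0 × 0.6293/0.9397 = 28 m s⁻¹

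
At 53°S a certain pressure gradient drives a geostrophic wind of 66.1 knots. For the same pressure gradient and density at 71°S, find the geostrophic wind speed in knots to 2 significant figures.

With the same pressure gradient and density, V_g ∝ 1/f ∝ 1/sin φ.
V₂ = V₁ · sin φ₁ / sin φ₂ = 66.1 × sin 53° / sin 71°
V₂ = 66.1 × 0.7986/0.9455 = 56 knots

56 knots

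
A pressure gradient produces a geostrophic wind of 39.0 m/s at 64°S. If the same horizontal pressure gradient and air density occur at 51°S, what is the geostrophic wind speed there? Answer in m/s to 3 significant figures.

45.1 m/s

With the same pressure gradient and density, V_g ∝ 1/f ∝ 1/sin φ.
V₂ = V₁ · sin φ₁ / sin φ₂ = 39.0 × sin 64° / sin 51°
V₂ = 39.0 × 0.8988/0.7771 = 45.1 m/s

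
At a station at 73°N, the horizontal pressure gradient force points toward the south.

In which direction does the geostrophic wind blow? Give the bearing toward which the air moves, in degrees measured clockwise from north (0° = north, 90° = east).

270°

The pressure-gradient force points toward the south (bearing 180°).
Geostrophic balance: in the Northern Hemisphere the Coriolis force deflects motion to the right, so the geostrophic wind blows 90° to the right of the pressure-gradient force (low pressure on the left).
Rotating 180° by 90° clockwise gives 270° — the wind blows toward the west.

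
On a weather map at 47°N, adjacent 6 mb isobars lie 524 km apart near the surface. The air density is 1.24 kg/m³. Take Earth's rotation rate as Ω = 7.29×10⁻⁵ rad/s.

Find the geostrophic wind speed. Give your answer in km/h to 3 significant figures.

Coriolis parameter at 47°N:
f = 2Ω sin φ = 2 × 7.29×10⁻⁵ × sin 47° = 1.07×10⁻⁴ s⁻¹
Pressure gradient: |∂P/∂n| = 600 Pa / 524000 m = 1.15×10⁻³ Pa/m
Geostrophic balance (pressure-gradient force = Coriolis force):
V_g = (1/(fρ)) |∂P/∂n| = 1.15×10⁻³ / (1.07×10⁻⁴ × 1.24) = 8.66 m/s
Converting: 8.66 m/s × 3.6 = 31.2 km/h

31.2 km/h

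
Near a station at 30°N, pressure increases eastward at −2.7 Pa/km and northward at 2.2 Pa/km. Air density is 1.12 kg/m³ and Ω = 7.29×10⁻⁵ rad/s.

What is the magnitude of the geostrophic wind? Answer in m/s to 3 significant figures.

Coriolis parameter at 30°N:
f = 2Ω sin φ = 2 × 7.29×10⁻⁵ × sin 30° = 7.29×10⁻⁵ s⁻¹
Component geostrophic relations (x east, y north):
u_g = −(1/(fρ)) ∂P/∂y,  v_g = (1/(fρ)) ∂P/∂x
u_g = −(2.2×10⁻³)/(7.29×10⁻⁵ × 1.12) = −26.9 m/s;  v_g = (−2.7×10⁻³)/(7.29×10⁻⁵ × 1.12) = −33.1 m/s
|V_g| = √(u_g² + v_g²) = 42.7 m/s

42.7 m/s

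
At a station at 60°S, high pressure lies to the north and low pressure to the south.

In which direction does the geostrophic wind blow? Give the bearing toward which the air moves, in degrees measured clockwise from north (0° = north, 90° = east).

090°

The pressure-gradient force points toward the south (bearing 180°).
Geostrophic balance: in the Southern Hemisphere the Coriolis force deflects motion to the left, so the geostrophic wind blows 90° to the left of the pressure-gradient force (low pressure on the right).
Rotating 180° by 90° counterclockwise gives 090° — the wind blows toward the east.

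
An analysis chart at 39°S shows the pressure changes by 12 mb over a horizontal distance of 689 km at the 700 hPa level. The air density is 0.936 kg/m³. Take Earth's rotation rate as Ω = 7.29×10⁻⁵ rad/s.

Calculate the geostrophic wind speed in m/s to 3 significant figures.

20.3 m/s

Coriolis parameter at 39°S:
f = 2Ω sin φ = 2 × 7.29×10⁻⁵ × sin 39° = 9.18×10⁻⁵ s⁻¹
Pressure gradient: |∂P/∂n| = 1200 Pa / 689000 m = 1.74×10⁻³ Pa/m
Geostrophic balance (pressure-gradient force = Coriolis force):
V_g = (1/(fρ)) |∂P/∂n| = 1.74×10⁻³ / (9.18×10⁻⁵ × 0.936) = 20.3 m/s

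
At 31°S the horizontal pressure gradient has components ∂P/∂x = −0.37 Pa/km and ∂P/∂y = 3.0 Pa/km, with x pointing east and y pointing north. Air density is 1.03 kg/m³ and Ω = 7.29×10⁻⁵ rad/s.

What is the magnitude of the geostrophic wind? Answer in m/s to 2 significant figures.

Coriolis parameter at 31°S:
f = 2Ω sin φ = 2 × 7.29×10⁻⁵ × sin 31° = 7.51×10⁻⁵ s⁻¹
In the Southern Hemisphere f is negative: f = −7.51×10⁻⁵ s⁻¹.
Component geostrophic relations (x east, y north):
u_g = −(1/(fρ)) ∂P/∂y,  v_g = (1/(fρ)) ∂P/∂x
u_g = −(3.0×10⁻³)/(−7.51×10⁻⁵ × 1.03) = 38.8 m/s;  v_g = (−0.37×10⁻³)/(−7.51×10⁻⁵ × 1.03) = 4.78 m/s
|V_g| = √(u_g² + v_g²) = 39.1 m/s

39 m/s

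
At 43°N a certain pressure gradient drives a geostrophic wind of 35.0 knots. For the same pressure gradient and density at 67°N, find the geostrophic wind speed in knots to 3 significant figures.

25.9 knots

With the same pressure gradient and density, V_g ∝ 1/f ∝ 1/sin φ.
V₂ = V₁ · sin φ₁ / sin φ₂ = 35.0 × sin 43° / sin 67°
V₂ = 35.0 × 0.6820/0.9205 = 25.9 knots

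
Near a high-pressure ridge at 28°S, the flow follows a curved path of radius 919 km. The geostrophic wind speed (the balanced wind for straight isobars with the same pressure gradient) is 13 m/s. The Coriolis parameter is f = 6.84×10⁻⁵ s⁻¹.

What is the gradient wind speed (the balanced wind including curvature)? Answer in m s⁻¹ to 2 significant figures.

Around a high, pressure-gradient force acts outward with centrifugal, so Coriolis balances both:
fV = (1/ρ)|∂P/∂n| + V²/R  →  V² − fR·V + fR·V_g = 0
With fR = 6.84×10⁻⁵ × 919×10³ m = 62.9 m/s:
V = [fR − √((fR)² − 4 fR V_g)]/2 = [62.9 − √(62.9² − 4×62.9×13)]/2 = 18.4 m/s
Supergeostrophic (V > V_g = 13 m/s), as expected around a high.

18 m s⁻¹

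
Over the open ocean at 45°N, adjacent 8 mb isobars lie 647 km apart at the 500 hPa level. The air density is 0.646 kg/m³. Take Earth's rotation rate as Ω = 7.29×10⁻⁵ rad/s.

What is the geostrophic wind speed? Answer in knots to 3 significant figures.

Coriolis parameter at 45°N:
f = 2Ω sin φ = 2 × 7.29×10⁻⁵ × sin 45° = 1.03×10⁻⁴ s⁻¹
Pressure gradient: |∂P/∂n| = 800 Pa / 647000 m = 1.24×10⁻³ Pa/m
Geostrophic balance (pressure-gradient force = Coriolis force):
V_g = (1/(fρ)) |∂P/∂n| = 1.24×10⁻³ / (1.03×10⁻⁴ × 0.646) = 18.6 m/s
Converting: 18.6 m/s × 1.944 = 36.1 knots

36.1 knots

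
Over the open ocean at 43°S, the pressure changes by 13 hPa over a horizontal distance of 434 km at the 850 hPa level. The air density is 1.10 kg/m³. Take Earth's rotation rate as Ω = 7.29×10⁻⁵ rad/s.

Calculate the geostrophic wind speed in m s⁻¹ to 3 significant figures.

27.4 m s⁻¹

Coriolis parameter at 43°S:
f = 2Ω sin φ = 2 × 7.29×10⁻⁵ × sin 43° = 9.94×10⁻⁵ s⁻¹
Pressure gradient: |∂P/∂n| = 1300 Pa / 434000 m = 3.00×10⁻³ Pa/m
Geostrophic balance (pressure-gradient force = Coriolis force):
V_g = (1/(fρ)) |∂P/∂n| = 3.00×10⁻³ / (9.94×10⁻⁵ × 1.10) = 27.4 m/s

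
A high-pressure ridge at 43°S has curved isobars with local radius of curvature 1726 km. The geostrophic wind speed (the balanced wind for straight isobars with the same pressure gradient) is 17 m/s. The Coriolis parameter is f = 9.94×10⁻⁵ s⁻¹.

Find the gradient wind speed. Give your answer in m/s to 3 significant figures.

19.1 m/s

Around a high, pressure-gradient force acts outward with centrifugal, so Coriolis balances both:
fV = (1/ρ)|∂P/∂n| + V²/R  →  V² − fR·V + fR·V_g = 0
With fR = 9.94×10⁻⁵ × 1726×10³ m = 172 m/s:
V = [fR − √((fR)² − 4 fR V_g)]/2 = [172 − √(172² − 4×172×17)]/2 = 19.1 m/s
Supergeostrophic (V > V_g = 17 m/s), as expected around a high.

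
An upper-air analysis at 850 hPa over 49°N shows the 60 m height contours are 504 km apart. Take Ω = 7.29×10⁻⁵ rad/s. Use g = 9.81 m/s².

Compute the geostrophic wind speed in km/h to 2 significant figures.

Coriolis parameter at 49°N:
f = 2Ω sin φ = 2 × 7.29×10⁻⁵ × sin 49° = 1.10×10⁻⁴ s⁻¹
Height gradient: |∂Z/∂n| = 60 m / 504000 m = 1.19×10⁻⁴
On a pressure surface, geostrophic balance gives V_g = (g/f)|∂Z/∂n|:
V_g = 9.81 × 1.19×10⁻⁴ / 1.10×10⁻⁴ = 10.6 m/s
Converting: 10.6 m/s × 3.6 = 38 km/h

38 km/h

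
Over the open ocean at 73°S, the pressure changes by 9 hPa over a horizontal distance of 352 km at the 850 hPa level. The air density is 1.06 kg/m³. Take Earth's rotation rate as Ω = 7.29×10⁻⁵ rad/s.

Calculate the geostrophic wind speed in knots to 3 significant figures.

Coriolis parameter at 73°S:
f = 2Ω sin φ = 2 × 7.29×10⁻⁵ × sin 73° = 1.39×10⁻⁴ s⁻¹
Pressure gradient: |∂P/∂n| = 900 Pa / 352000 m = 2.56×10⁻³ Pa/m
Geostrophic balance (pressure-gradient force = Coriolis force):
V_g = (1/(fρ)) |∂P/∂n| = 2.56×10⁻³ / (1.39×10⁻⁴ × 1.06) = 17.3 m/s
Converting: 17.3 m/s × 1.944 = 33.6 knots

33.6 knots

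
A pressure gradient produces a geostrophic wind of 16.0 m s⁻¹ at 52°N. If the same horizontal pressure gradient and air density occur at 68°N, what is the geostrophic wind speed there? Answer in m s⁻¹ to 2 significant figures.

14 m s⁻¹

With the same pressure gradient and density, V_g ∝ 1/f ∝ 1/sin φ.
V₂ = V₁ · sin φ₁ / sin φ₂ = 16.0 × sin 52° / sin 68°
V₂ = 16.0 × 0.7880/0.9272 = 14 m s⁻¹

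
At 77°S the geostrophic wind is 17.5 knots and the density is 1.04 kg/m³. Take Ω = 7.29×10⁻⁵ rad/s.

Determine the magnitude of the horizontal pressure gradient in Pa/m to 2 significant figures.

1.3×10⁻³ Pa/m

Coriolis parameter at 77°S:
f = 2Ω sin φ = 2 × 7.29×10⁻⁵ × sin 77° = 1.42×10⁻⁴ s⁻¹
Wind speed in SI: 17.5 knots = 9.00 m/s
Geostrophic balance rearranged: |∂P/∂n| = f ρ V_g
|∂P/∂n| = 1.42×10⁻⁴ × 1.04 × 9.00 = 1.33×10⁻³ Pa/m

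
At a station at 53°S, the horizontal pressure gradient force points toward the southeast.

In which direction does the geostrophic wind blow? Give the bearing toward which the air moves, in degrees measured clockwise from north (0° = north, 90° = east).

The pressure-gradient force points toward the southeast (bearing 135°).
Geostrophic balance: in the Southern Hemisphere the Coriolis force deflects motion to the left, so the geostrophic wind blows 90° to the left of the pressure-gradient force (low pressure on the right).
Rotating 135° by 90° counterclockwise gives 045° — the wind blows toward the northeast.

045°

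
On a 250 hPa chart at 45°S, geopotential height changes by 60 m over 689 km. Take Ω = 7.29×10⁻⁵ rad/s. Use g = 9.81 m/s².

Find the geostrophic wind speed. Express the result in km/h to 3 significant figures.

29.8 km/h

Coriolis parameter at 45°S:
f = 2Ω sin φ = 2 × 7.29×10⁻⁵ × sin 45° = 1.03×10⁻⁴ s⁻¹
Height gradient: |∂Z/∂n| = 60 m / 689000 m = 8.71×10⁻⁵
On a pressure surface, geostrophic balance gives V_g = (g/f)|∂Z/∂n|:
V_g = 9.81 × 8.71×10⁻⁵ / 1.03×10⁻⁴ = 8.29 m/s
Converting: 8.29 m/s × 3.6 = 29.8 km/h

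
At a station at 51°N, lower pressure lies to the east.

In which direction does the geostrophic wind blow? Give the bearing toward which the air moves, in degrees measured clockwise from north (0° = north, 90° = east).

The pressure-gradient force points toward the east (bearing 090°).
Geostrophic balance: in the Northern Hemisphere the Coriolis force deflects motion to the right, so the geostrophic wind blows 90° to the right of the pressure-gradient force (low pressure on the left).
Rotating 090° by 90° clockwise gives 180° — the wind blows toward the south.

180°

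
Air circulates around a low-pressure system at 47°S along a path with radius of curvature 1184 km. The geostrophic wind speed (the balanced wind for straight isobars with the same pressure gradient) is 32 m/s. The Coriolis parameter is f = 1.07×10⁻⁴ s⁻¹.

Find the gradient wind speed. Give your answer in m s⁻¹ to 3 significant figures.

26.5 m s⁻¹

Around a low, centrifugal force acts outward with Coriolis, so pressure-gradient force balances both:
(1/ρ)|∂P/∂n| = fV + V²/R  →  V² + fR·V − fR·V_g = 0
With fR = 1.07×10⁻⁴ × 1184×10³ m = 127 m/s:
V = [−fR + √((fR)² + 4 fR V_g)]/2 = [−127 + √(127² + 4×127×32)]/2 = 26.5 m/s
Subgeostrophic (V < V_g = 32 m/s), as expected around a low.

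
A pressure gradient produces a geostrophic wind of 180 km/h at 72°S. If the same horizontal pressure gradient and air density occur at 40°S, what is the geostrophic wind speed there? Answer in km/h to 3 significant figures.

266 km/h

With the same pressure gradient and density, V_g ∝ 1/f ∝ 1/sin φ.
V₂ = V₁ · sin φ₁ / sin φ₂ = 180 × sin 72° / sin 40°
V₂ = 180 × 0.9511/0.6428 = 266 km/h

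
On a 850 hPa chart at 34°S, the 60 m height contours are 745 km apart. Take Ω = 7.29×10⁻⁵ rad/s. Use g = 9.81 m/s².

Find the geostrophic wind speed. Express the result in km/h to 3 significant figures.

Coriolis parameter at 34°S:
f = 2Ω sin φ = 2 × 7.29×10⁻⁵ × sin 34° = 8.15×10⁻⁵ s⁻¹
Height gradient: |∂Z/∂n| = 60 m / 745000 m = 8.05×10⁻⁵
On a pressure surface, geostrophic balance gives V_g = (g/f)|∂Z/∂n|:
V_g = 9.81 × 8.05×10⁻⁵ / 8.15×10⁻⁵ = 9.69 m/s
Converting: 9.69 m/s × 3.6 = 34.9 km/h

34.9 km/h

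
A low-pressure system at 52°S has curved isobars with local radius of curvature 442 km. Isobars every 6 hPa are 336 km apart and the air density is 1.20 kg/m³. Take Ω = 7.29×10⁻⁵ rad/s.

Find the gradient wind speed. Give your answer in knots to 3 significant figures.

Coriolis parameter at 52°S:
f = 2Ω sin φ = 2 × 7.29×10⁻⁵ × sin 52° = 1.15×10⁻⁴ s⁻¹
Pressure gradient: |∂P/∂n| = 600 Pa / 336000 m = 1.79×10⁻³ Pa/m
Geostrophic speed: V_g = |∂P/∂n|/(fρ) = 1.79×10⁻³/(1.15×10⁻⁴ × 1.20) = 13.0 m/s
Around a low, centrifugal force acts outward with Coriolis, so pressure-gradient force balances both:
(1/ρ)|∂P/∂n| = fV + V²/R  →  V² + fR·V − fR·V_g = 0
With fR = 1.15×10⁻⁴ × 442×10³ m = 50.8 m/s:
V = [−fR + √((fR)² + 4 fR V_g)]/2 = [−50.8 + √(50.8² + 4×50.8×13)]/2 = 10.7 m/s
Subgeostrophic (V < V_g = 13 m/s), as expected around a low.
Converting: 10.7 m/s × 1.944 = 20.8 knots

20.8 knots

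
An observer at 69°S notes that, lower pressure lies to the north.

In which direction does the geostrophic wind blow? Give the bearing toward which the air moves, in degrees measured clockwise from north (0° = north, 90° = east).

The pressure-gradient force points toward the north (bearing 000°).
Geostrophic balance: in the Southern Hemisphere the Coriolis force deflects motion to the left, so the geostrophic wind blows 90° to the left of the pressure-gradient force (low pressure on the right).
Rotating 000° by 90° counterclockwise gives 270° — the wind blows toward the west.

270°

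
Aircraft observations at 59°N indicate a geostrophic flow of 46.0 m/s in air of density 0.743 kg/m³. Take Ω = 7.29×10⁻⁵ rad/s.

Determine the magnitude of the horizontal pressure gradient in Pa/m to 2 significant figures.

Coriolis parameter at 59°N:
f = 2Ω sin φ = 2 × 7.29×10⁻⁵ × sin 59° = 1.25×10⁻⁴ s⁻¹
Geostrophic balance rearranged: |∂P/∂n| = f ρ V_g
|∂P/∂n| = 1.25×10⁻⁴ × 0.743 × 46.0 = 4.27×10⁻³ Pa/m

4.3×10⁻³ Pa/m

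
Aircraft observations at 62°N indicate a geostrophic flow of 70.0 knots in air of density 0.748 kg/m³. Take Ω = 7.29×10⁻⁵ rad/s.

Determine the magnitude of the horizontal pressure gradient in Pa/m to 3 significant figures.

3.47×10⁻³ Pa/m

Coriolis parameter at 62°N:
f = 2Ω sin φ = 2 × 7.29×10⁻⁵ × sin 62° = 1.29×10⁻⁴ s⁻¹
Wind speed in SI: 70.0 knots = 36.0 m/s
Geostrophic balance rearranged: |∂P/∂n| = f ρ V_g
|∂P/∂n| = 1.29×10⁻⁴ × 0.748 × 36.0 = 3.47×10⁻³ Pa/m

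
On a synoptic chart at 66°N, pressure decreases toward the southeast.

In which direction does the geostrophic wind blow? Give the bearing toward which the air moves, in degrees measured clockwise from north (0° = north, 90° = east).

The pressure-gradient force points toward the southeast (bearing 135°).
Geostrophic balance: in the Northern Hemisphere the Coriolis force deflects motion to the right, so the geostrophic wind blows 90° to the right of the pressure-gradient force (low pressure on the left).
Rotating 135° by 90° clockwise gives 225° — the wind blows toward the southwest.

225°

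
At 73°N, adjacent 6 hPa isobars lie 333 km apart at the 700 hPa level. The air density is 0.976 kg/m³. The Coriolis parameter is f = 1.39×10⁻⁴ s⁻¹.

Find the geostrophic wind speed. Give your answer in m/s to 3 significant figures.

13.3 m/s

Pressure gradient: |∂P/∂n| = 600 Pa / 333000 m = 1.80×10⁻³ Pa/m
Geostrophic balance (pressure-gradient force = Coriolis force):
V_g = (1/(fρ)) |∂P/∂n| = 1.80×10⁻³ / (1.39×10⁻⁴ × 0.976) = 13.3 m/s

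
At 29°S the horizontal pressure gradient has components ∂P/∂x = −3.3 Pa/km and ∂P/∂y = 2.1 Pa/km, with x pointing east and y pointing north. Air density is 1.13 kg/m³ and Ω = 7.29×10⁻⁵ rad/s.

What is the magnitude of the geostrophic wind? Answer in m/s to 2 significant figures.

Coriolis parameter at 29°S:
f = 2Ω sin φ = 2 × 7.29×10⁻⁵ × sin 29° = 7.07×10⁻⁵ s⁻¹
In the Southern Hemisphere f is negative: f = −7.07×10⁻⁵ s⁻¹.
Component geostrophic relations (x east, y north):
u_g = −(1/(fρ)) ∂P/∂y,  v_g = (1/(fρ)) ∂P/∂x
u_g = −(2.1×10⁻³)/(−7.07×10⁻⁵ × 1.13) = 26.3 m/s;  v_g = (−3.3×10⁻³)/(−7.07×10⁻⁵ × 1.13) = 41.3 m/s
|V_g| = √(u_g² + v_g²) = 49.0 m/s

49 m/s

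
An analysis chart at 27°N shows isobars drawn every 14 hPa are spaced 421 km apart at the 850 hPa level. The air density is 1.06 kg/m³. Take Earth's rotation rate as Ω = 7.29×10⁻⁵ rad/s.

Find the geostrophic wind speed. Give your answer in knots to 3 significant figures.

92.1 knots

Coriolis parameter at 27°N:
f = 2Ω sin φ = 2 × 7.29×10⁻⁵ × sin 27° = 6.62×10⁻⁵ s⁻¹
Pressure gradient: |∂P/∂n| = 1400 Pa / 421000 m = 3.33×10⁻³ Pa/m
Geostrophic balance (pressure-gradient force = Coriolis force):
V_g = (1/(fρ)) |∂P/∂n| = 3.33×10⁻³ / (6.62×10⁻⁵ × 1.06) = 47.4 m/s
Converting: 47.4 m/s × 1.944 = 92.1 knots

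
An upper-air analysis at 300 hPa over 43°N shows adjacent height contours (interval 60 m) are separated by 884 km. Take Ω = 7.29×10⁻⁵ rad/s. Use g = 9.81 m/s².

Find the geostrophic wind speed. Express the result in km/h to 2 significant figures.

24 km/h

Coriolis parameter at 43°N:
f = 2Ω sin φ = 2 × 7.29×10⁻⁵ × sin 43° = 9.94×10⁻⁵ s⁻¹
Height gradient: |∂Z/∂n| = 60 m / 884000 m = 6.79×10⁻⁵
On a pressure surface, geostrophic balance gives V_g = (g/f)|∂Z/∂n|:
V_g = 9.81 × 6.79×10⁻⁵ / 9.94×10⁻⁵ = 6.70 m/s
Converting: 6.70 m/s × 3.6 = 24 km/h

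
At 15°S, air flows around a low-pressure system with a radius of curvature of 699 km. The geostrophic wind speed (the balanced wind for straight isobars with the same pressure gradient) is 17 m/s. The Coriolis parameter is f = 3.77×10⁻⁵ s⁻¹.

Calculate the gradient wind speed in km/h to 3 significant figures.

Around a low, centrifugal force acts outward with Coriolis, so pressure-gradient force balances both:
(1/ρ)|∂P/∂n| = fV + V²/R  →  V² + fR·V − fR·V_g = 0
With fR = 3.77×10⁻⁵ × 699×10³ m = 26.4 m/s:
V = [−fR + √((fR)² + 4 fR V_g)]/2 = [−26.4 + √(26.4² + 4×26.4×17)]/2 = 11.8 m/s
Subgeostrophic (V < V_g = 17 m/s), as expected around a low.
Converting: 11.8 m/s × 3.6 = 42.3 km/h

42.3 km/h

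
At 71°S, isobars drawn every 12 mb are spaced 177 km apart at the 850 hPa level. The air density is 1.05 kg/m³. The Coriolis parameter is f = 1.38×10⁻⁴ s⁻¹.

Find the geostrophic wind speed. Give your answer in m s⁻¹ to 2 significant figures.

Pressure gradient: |∂P/∂n| = 1200 Pa / 177000 m = 6.78×10⁻³ Pa/m
Geostrophic balance (pressure-gradient force = Coriolis force):
V_g = (1/(fρ)) |∂P/∂n| = 6.78×10⁻³ / (1.38×10⁻⁴ × 1.05) = 46.8 m/s

47 m s⁻¹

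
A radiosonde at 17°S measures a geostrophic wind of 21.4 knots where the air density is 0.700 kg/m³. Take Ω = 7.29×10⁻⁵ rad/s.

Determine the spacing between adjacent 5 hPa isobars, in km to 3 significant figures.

1520 km

Coriolis parameter at 17°S:
f = 2Ω sin φ = 2 × 7.29×10⁻⁵ × sin 17° = 4.26×10⁻⁵ s⁻¹
Wind speed in SI: 21.4 knots = 11.0 m/s
Geostrophic balance rearranged: |∂P/∂n| = f ρ V_g
|∂P/∂n| = 4.26×10⁻⁵ × 0.700 × 11.0 = 3.29×10⁻⁴ Pa/m
Isobar spacing: Δn = ΔP/|∂P/∂n| = 500 Pa / 3.29×10⁻⁴ Pa/m = 1522044 m ≈ 1520 km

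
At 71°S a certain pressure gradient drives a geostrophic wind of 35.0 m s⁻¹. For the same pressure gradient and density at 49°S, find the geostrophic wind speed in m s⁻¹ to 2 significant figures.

44 m s⁻¹

With the same pressure gradient and density, V_g ∝ 1/f ∝ 1/sin φ.
V₂ = V₁ · sin φ₁ / sin φ₂ = 35.0 × sin 71° / sin 49°
V₂ = 35.0 × 0.9455/0.7547 = 44 m s⁻¹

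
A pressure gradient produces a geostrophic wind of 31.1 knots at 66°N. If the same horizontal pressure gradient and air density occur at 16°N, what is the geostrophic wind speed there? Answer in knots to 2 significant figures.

100 knots

With the same pressure gradient and density, V_g ∝ 1/f ∝ 1/sin φ.
V₂ = V₁ · sin φ₁ / sin φ₂ = 31.1 × sin 66° / sin 16°
V₂ = 31.1 × 0.9135/0.2756 = 100 knots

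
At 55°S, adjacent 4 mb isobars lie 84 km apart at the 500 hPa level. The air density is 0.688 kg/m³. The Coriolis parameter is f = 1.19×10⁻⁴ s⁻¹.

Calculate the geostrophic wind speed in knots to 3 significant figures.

113 knots

Pressure gradient: |∂P/∂n| = 400 Pa / 84000 m = 4.76×10⁻³ Pa/m
Geostrophic balance (pressure-gradient force = Coriolis force):
V_g = (1/(fρ)) |∂P/∂n| = 4.76×10⁻³ / (1.19×10⁻⁴ × 0.688) = 58.2 m/s
Converting: 58.2 m/s × 1.944 = 113 knots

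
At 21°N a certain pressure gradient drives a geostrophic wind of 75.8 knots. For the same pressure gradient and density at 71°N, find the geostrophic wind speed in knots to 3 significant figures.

28.7 knots

With the same pressure gradient and density, V_g ∝ 1/f ∝ 1/sin φ.
V₂ = V₁ · sin φ₁ / sin φ₂ = 75.8 × sin 21° / sin 71°
V₂ = 75.8 × 0.3584/0.9455 = 28.7 knots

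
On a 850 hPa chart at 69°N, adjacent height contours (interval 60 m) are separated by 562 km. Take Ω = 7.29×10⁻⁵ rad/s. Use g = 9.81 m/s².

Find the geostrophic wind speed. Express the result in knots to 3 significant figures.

Coriolis parameter at 69°N:
f = 2Ω sin φ = 2 × 7.29×10⁻⁵ × sin 69° = 1.36×10⁻⁴ s⁻¹
Height gradient: |∂Z/∂n| = 60 m / 562000 m = 1.07×10⁻⁴
On a pressure surface, geostrophic balance gives V_g = (g/f)|∂Z/∂n|:
V_g = 9.81 × 1.07×10⁻⁴ / 1.36×10⁻⁴ = 7.69 m/s
Converting: 7.69 m/s × 1.944 = 15.0 knots

15.0 knots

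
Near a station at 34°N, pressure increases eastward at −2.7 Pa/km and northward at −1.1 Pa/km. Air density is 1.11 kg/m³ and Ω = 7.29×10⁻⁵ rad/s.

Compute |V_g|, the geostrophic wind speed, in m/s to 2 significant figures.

Coriolis parameter at 34°N:
f = 2Ω sin φ = 2 × 7.29×10⁻⁵ × sin 34° = 8.15×10⁻⁵ s⁻¹
Component geostrophic relations (x east, y north):
u_g = −(1/(fρ)) ∂P/∂y,  v_g = (1/(fρ)) ∂P/∂x
u_g = −(−1.1×10⁻³)/(8.15×10⁻⁵ × 1.11) = 12.2 m/s;  v_g = (−2.7×10⁻³)/(8.15×10⁻⁵ × 1.11) = −29.8 m/s
|V_g| = √(u_g² + v_g²) = 32.2 m/s

32 m/s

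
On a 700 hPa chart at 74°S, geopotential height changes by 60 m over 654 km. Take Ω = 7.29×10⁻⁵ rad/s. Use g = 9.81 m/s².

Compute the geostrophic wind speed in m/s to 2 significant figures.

6.4 m/s

Coriolis parameter at 74°S:
f = 2Ω sin φ = 2 × 7.29×10⁻⁵ × sin 74° = 1.40×10⁻⁴ s⁻¹
Height gradient: |∂Z/∂n| = 60 m / 654000 m = 9.17×10⁻⁵
On a pressure surface, geostrophic balance gives V_g = (g/f)|∂Z/∂n|:
V_g = 9.81 × 9.17×10⁻⁵ / 1.40×10⁻⁴ = 6.42 m/s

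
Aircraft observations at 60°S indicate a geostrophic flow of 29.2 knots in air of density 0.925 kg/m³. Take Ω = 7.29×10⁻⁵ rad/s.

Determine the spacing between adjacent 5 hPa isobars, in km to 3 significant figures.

Coriolis parameter at 60°S:
f = 2Ω sin φ = 2 × 7.29×10⁻⁵ × sin 60° = 1.26×10⁻⁴ s⁻¹
Wind speed in SI: 29.2 knots = 15.0 m/s
Geostrophic balance rearranged: |∂P/∂n| = f ρ V_g
|∂P/∂n| = 1.26×10⁻⁴ × 0.925 × 15.0 = 1.75×10⁻³ Pa/m
Isobar spacing: Δn = ΔP/|∂P/∂n| = 500 Pa / 1.75×10⁻³ Pa/m = 284983 m ≈ 285 km

285 km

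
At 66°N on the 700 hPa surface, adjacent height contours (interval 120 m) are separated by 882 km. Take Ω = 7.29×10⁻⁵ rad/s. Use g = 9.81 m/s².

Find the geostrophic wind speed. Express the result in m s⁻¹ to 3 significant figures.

Coriolis parameter at 66°N:
f = 2Ω sin φ = 2 × 7.29×10⁻⁵ × sin 66° = 1.33×10⁻⁴ s⁻¹
Height gradient: |∂Z/∂n| = 120 m / 882000 m = 1.36×10⁻⁴
On a pressure surface, geostrophic balance gives V_g = (g/f)|∂Z/∂n|:
V_g = 9.81 × 1.36×10⁻⁴ / 1.33×10⁻⁴ = 10.0 m/s

10.0 m s⁻¹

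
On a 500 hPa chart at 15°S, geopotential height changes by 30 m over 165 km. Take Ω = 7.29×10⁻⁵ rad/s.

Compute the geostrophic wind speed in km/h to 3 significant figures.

Coriolis parameter at 15°S:
f = 2Ω sin φ = 2 × 7.29×10⁻⁵ × sin 15° = 3.77×10⁻⁵ s⁻¹
Height gradient: |∂Z/∂n| = 30 m / 165000 m = 1.82×10⁻⁴
On a pressure surface, geostrophic balance gives V_g = (g/f)|∂Z/∂n|:
V_g = 9.81 × 1.82×10⁻⁴ / 3.77×10⁻⁵ = 47.3 m/s
Converting: 47.3 m/s × 3.6 = 170 km/h

170 km/h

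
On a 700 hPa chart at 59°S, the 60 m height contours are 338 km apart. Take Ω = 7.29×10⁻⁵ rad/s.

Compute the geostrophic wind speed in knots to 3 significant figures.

27.1 knots

Coriolis parameter at 59°S:
f = 2Ω sin φ = 2 × 7.29×10⁻⁵ × sin 59° = 1.25×10⁻⁴ s⁻¹
Height gradient: |∂Z/∂n| = 60 m / 338000 m = 1.78×10⁻⁴
On a pressure surface, geostrophic balance gives V_g = (g/f)|∂Z/∂n|:
V_g = 9.81 × 1.78×10⁻⁴ / 1.25×10⁻⁴ = 13.9 m/s
Converting: 13.9 m/s × 1.944 = 27.1 knots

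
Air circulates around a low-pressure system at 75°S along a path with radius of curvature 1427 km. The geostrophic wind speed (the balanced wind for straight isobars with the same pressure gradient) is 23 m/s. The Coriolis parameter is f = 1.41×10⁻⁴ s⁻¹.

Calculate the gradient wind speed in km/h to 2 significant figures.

75 km/h

Around a low, centrifugal force acts outward with Coriolis, so pressure-gradient force balances both:
(1/ρ)|∂P/∂n| = fV + V²/R  →  V² + fR·V − fR·V_g = 0
With fR = 1.41×10⁻⁴ × 1427×10³ m = 201 m/s:
V = [−fR + √((fR)² + 4 fR V_g)]/2 = [−201 + √(201² + 4×201×23)]/2 = 20.8 m/s
Subgeostrophic (V < V_g = 23 m/s), as expected around a low.
Converting: 20.8 m/s × 3.6 = 75 km/h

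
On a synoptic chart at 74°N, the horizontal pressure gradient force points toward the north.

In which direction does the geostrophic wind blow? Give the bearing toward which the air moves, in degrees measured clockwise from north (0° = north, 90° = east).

The pressure-gradient force points toward the north (bearing 000°).
Geostrophic balance: in the Northern Hemisphere the Coriolis force deflects motion to the right, so the geostrophic wind blows 90° to the right of the pressure-gradient force (low pressure on the left).
Rotating 000° by 90° clockwise gives 090° — the wind blows toward the east.

090°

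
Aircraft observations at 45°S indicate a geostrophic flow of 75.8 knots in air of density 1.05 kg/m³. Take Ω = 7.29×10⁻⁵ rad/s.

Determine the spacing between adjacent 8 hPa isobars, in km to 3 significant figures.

190 km

Coriolis parameter at 45°S:
f = 2Ω sin φ = 2 × 7.29×10⁻⁵ × sin 45° = 1.03×10⁻⁴ s⁻¹
Wind speed in SI: 75.8 knots = 39.0 m/s
Geostrophic balance rearranged: |∂P/∂n| = f ρ V_g
|∂P/∂n| = 1.03×10⁻⁴ × 1.05 × 39.0 = 4.22×10⁻³ Pa/m
Isobar spacing: Δn = ΔP/|∂P/∂n| = 800 Pa / 4.22×10⁻³ Pa/m = 189518 m ≈ 190 km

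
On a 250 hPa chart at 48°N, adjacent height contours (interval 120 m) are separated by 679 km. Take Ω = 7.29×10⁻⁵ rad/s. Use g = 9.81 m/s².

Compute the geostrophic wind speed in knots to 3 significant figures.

31.1 knots

Coriolis parameter at 48°N:
f = 2Ω sin φ = 2 × 7.29×10⁻⁵ × sin 48° = 1.08×10⁻⁴ s⁻¹
Height gradient: |∂Z/∂n| = 120 m / 679000 m = 1.77×10⁻⁴
On a pressure surface, geostrophic balance gives V_g = (g/f)|∂Z/∂n|:
V_g = 9.81 × 1.77×10⁻⁴ / 1.08×10⁻⁴ = 16.0 m/s
Converting: 16.0 m/s × 1.944 = 31.1 knots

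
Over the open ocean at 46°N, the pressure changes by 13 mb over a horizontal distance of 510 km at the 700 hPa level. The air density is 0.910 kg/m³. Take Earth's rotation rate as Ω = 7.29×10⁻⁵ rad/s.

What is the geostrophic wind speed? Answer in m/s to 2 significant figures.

27 m/s

Coriolis parameter at 46°N:
f = 2Ω sin φ = 2 × 7.29×10⁻⁵ × sin 46° = 1.05×10⁻⁴ s⁻¹
Pressure gradient: |∂P/∂n| = 1300 Pa / 510000 m = 2.55×10⁻³ Pa/m
Geostrophic balance (pressure-gradient force = Coriolis force):
V_g = (1/(fρ)) |∂P/∂n| = 2.55×10⁻³ / (1.05×10⁻⁴ × 0.910) = 26.7 m/s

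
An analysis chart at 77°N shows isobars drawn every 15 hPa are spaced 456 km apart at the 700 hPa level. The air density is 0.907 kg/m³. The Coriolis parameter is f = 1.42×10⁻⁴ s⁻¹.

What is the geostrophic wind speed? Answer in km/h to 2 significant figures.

92 km/h

Pressure gradient: |∂P/∂n| = 1500 Pa / 456000 m = 3.29×10⁻³ Pa/m
Geostrophic balance (pressure-gradient force = Coriolis force):
V_g = (1/(fρ)) |∂P/∂n| = 3.29×10⁻³ / (1.42×10⁻⁴ × 0.907) = 25.5 m/s
Converting: 25.5 m/s × 3.6 = 92 km/h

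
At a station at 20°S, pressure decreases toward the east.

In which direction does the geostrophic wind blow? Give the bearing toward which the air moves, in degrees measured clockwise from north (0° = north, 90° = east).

000°

The pressure-gradient force points toward the east (bearing 090°).
Geostrophic balance: in the Southern Hemisphere the Coriolis force deflects motion to the left, so the geostrophic wind blows 90° to the left of the pressure-gradient force (low pressure on the right).
Rotating 090° by 90° counterclockwise gives 000° — the wind blows toward the north.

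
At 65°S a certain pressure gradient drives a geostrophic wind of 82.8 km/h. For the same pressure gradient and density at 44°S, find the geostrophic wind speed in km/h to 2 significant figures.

With the same pressure gradient and density, V_g ∝ 1/f ∝ 1/sin φ.
V₂ = V₁ · sin φ₁ / sin φ₂ = 82.8 × sin 65° / sin 44°
V₂ = 82.8 × 0.9063/0.6947 = 110 km/h

110 km/h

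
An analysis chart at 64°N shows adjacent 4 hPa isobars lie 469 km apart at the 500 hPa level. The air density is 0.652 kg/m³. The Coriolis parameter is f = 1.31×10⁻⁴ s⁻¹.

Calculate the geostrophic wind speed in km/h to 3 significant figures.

35.9 km/h

Pressure gradient: |∂P/∂n| = 400 Pa / 469000 m = 8.53×10⁻⁴ Pa/m
Geostrophic balance (pressure-gradient force = Coriolis force):
V_g = (1/(fρ)) |∂P/∂n| = 8.53×10⁻⁴ / (1.31×10⁻⁴ × 0.652) = 9.99 m/s
Converting: 9.99 m/s × 3.6 = 35.9 km/h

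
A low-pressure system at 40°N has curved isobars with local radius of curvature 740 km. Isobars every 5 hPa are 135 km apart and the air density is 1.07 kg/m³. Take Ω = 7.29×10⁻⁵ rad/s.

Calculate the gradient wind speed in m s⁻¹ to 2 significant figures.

27 m s⁻¹

Coriolis parameter at 40°N:
f = 2Ω sin φ = 2 × 7.29×10⁻⁵ × sin 40° = 9.37×10⁻⁵ s⁻¹
Pressure gradient: |∂P/∂n| = 500 Pa / 135000 m = 3.70×10⁻³ Pa/m
Geostrophic speed: V_g = |∂P/∂n|/(fρ) = 3.70×10⁻³/(9.37×10⁻⁵ × 1.07) = 36.9 m/s
Around a low, centrifugal force acts outward with Coriolis, so pressure-gradient force balances both:
(1/ρ)|∂P/∂n| = fV + V²/R  →  V² + fR·V − fR·V_g = 0
With fR = 9.37×10⁻⁵ × 740×10³ m = 69.4 m/s:
V = [−fR + √((fR)² + 4 fR V_g)]/2 = [−69.4 + √(69.4² + 4×69.4×36.9)]/2 = 26.7 m/s
Subgeostrophic (V < V_g = 36.9 m/s), as expected around a low.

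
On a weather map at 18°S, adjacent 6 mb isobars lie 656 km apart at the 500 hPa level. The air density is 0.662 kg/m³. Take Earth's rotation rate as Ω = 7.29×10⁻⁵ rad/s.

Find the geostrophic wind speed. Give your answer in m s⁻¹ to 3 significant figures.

30.7 m s⁻¹

Coriolis parameter at 18°S:
f = 2Ω sin φ = 2 × 7.29×10⁻⁵ × sin 18° = 4.51×10⁻⁵ s⁻¹
Pressure gradient: |∂P/∂n| = 600 Pa / 656000 m = 9.15×10⁻⁴ Pa/m
Geostrophic balance (pressure-gradient force = Coriolis force):
V_g = (1/(fρ)) |∂P/∂n| = 9.15×10⁻⁴ / (4.51×10⁻⁵ × 0.662) = 30.7 m/s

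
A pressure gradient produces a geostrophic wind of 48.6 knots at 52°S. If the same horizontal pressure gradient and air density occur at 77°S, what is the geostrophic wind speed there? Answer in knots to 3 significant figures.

With the same pressure gradient and density, V_g ∝ 1/f ∝ 1/sin φ.
V₂ = V₁ · sin φ₁ / sin φ₂ = 48.6 × sin 52° / sin 77°
V₂ = 48.6 × 0.7880/0.9744 = 39.3 knots

39.3 knots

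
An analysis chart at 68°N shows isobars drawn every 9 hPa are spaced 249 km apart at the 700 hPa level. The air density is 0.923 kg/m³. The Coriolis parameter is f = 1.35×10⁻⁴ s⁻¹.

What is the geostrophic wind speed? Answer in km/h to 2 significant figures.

100 km/h

Pressure gradient: |∂P/∂n| = 900 Pa / 249000 m = 3.61×10⁻³ Pa/m
Geostrophic balance (pressure-gradient force = Coriolis force):
V_g = (1/(fρ)) |∂P/∂n| = 3.61×10⁻³ / (1.35×10⁻⁴ × 0.923) = 29.0 m/s
Converting: 29.0 m/s × 3.6 = 100 km/h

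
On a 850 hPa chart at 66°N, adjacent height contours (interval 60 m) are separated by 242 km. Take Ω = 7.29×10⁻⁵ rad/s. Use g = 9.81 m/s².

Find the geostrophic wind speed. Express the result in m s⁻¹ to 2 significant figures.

Coriolis parameter at 66°N:
f = 2Ω sin φ = 2 × 7.29×10⁻⁵ × sin 66° = 1.33×10⁻⁴ s⁻¹
Height gradient: |∂Z/∂n| = 60 m / 242000 m = 2.48×10⁻⁴
On a pressure surface, geostrophic balance gives V_g = (g/f)|∂Z/∂n|:
V_g = 9.81 × 2.48×10⁻⁴ / 1.33×10⁻⁴ = 18.3 m/s

18 m s⁻¹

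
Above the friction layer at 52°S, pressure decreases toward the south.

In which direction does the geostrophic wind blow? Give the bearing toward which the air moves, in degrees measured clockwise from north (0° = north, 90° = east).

The pressure-gradient force points toward the south (bearing 180°).
Geostrophic balance: in the Southern Hemisphere the Coriolis force deflects motion to the left, so the geostrophic wind blows 90° to the left of the pressure-gradient force (low pressure on the right).
Rotating 180° by 90° counterclockwise gives 090° — the wind blows toward the east.

090°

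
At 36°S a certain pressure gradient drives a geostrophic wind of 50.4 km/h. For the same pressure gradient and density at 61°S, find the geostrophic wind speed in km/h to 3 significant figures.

33.9 km/h

With the same pressure gradient and density, V_g ∝ 1/f ∝ 1/sin φ.
V₂ = V₁ · sin φ₁ / sin φ₂ = 50.4 × sin 36° / sin 61°
V₂ = 50.4 × 0.5878/0.8746 = 33.9 km/h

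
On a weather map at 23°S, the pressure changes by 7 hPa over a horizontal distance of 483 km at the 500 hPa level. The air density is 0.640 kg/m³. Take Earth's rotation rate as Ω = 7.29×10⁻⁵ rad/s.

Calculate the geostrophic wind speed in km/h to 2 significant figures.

Coriolis parameter at 23°S:
f = 2Ω sin φ = 2 × 7.29×10⁻⁵ × sin 23° = 5.70×10⁻⁵ s⁻¹
Pressure gradient: |∂P/∂n| = 700 Pa / 483000 m = 1.45×10⁻³ Pa/m
Geostrophic balance (pressure-gradient force = Coriolis force):
V_g = (1/(fρ)) |∂P/∂n| = 1.45×10⁻³ / (5.70×10⁻⁵ × 0.640) = 39.7 m/s
Converting: 39.7 m/s × 3.6 = 140 km/h

140 km/h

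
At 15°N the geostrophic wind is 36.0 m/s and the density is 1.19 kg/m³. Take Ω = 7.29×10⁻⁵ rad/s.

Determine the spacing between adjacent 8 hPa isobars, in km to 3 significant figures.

495 km

Coriolis parameter at 15°N:
f = 2Ω sin φ = 2 × 7.29×10⁻⁵ × sin 15° = 3.77×10⁻⁵ s⁻¹
Geostrophic balance rearranged: |∂P/∂n| = f ρ V_g
|∂P/∂n| = 3.77×10⁻⁵ × 1.19 × 36.0 = 1.62×10⁻³ Pa/m
Isobar spacing: Δn = ΔP/|∂P/∂n| = 800 Pa / 1.62×10⁻³ Pa/m = 494865 m ≈ 495 km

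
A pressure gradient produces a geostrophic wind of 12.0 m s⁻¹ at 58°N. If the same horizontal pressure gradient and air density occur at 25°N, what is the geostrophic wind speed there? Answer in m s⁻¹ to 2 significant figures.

With the same pressure gradient and density, V_g ∝ 1/f ∝ 1/sin φ.
V₂ = V₁ · sin φ₁ / sin φ₂ = 12.0 × sin 58° / sin 25°
V₂ = 12.0 × 0.8480/0.4226 = 24 m s⁻¹

24 m s⁻¹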